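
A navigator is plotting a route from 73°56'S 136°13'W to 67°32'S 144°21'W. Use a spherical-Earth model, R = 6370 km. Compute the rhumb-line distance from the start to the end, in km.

Rhumb course C = atan2(Δλ, Δψ) with Δψ = ln[tan(π/4+φ₂/2)/tan(π/4+φ₁/2)] = +0.3416, Δλ = -0.1420 → C = 337.44°
d = R·|Δφ| / |cos C| = 6370·0.11170 / 0.92345 = 771 km

771 km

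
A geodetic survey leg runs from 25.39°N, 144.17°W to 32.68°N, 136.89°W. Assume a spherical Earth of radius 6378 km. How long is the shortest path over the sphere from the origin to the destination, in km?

cos σ = sin φ₁ sin φ₂ + cos φ₁ cos φ₂ cos Δλ
      = sin(25.39°)sin(32.68°) + cos(25.39°)cos(32.68°)cos(7.28°) = 0.9858
σ = 9.672° → d = Rσ = 6378·0.16880 = 1077 km

1077 km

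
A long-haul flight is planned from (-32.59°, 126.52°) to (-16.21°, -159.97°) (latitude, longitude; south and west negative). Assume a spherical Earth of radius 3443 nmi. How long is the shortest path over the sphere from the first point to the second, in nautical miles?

4066 nmi

Haversine: a = sin²(Δφ/2)+cos φ₁ cos φ₂ sin²(Δλ/2) = 0.31000;  σ = 2·atan2(√a,√(1−a))
σ = 67.666° → d = Rσ = 3443·1.18099 = 4066 nmi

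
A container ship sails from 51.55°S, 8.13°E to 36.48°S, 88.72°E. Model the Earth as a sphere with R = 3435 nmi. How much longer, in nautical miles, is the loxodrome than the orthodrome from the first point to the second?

156 nmi

Great circle: cos σ = sin φ₁ sin φ₂ + cos φ₁ cos φ₂ cos Δλ,  σ = 0.9916 rad → d_gc = 3406.1 nmi
Rhumb line: Δψ = +0.3688, q = Δφ/Δψ = 0.7132, d_rh = R√(Δφ²+q²Δλ²) = 3562.2 nmi
Excess = 3562.2 − 3406.1 = 156.1 ≈ 156 nmi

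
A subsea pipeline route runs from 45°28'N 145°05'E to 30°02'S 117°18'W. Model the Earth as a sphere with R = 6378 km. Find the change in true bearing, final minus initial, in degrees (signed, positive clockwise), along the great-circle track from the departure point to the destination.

Initial bearing θ₁ = atan2(sin Δλ cos φ₂, cos φ₁ sin φ₂ − sin φ₁ cos φ₂ cos Δλ) = 107.42°
Final bearing θ₂ = (initial bearing from the destination back to the start) + 180° = 129.38°
Δθ = θ₂ − θ₁ = +22.0°

+22.0°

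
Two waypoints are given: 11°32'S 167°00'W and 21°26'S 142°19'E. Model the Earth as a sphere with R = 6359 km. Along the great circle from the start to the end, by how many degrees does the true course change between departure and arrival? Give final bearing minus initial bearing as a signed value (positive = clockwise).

At departure: θ₁ = atan2(sin Δλ cos φ₂, cos φ₁ sin φ₂ − sin φ₁ cos φ₂ cos Δλ) = 251.56°
At arrival: θ₂ = atan2(sin Δλ cos φ₁, −cos φ₂ sin φ₁ + sin φ₂ cos φ₁ cos Δλ) = 266.92°
Δθ = θ₂ − θ₁ = +15.4°

+15.4°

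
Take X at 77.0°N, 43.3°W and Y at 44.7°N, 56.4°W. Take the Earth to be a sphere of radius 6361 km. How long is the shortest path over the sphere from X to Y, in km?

3635 km

Haversine: a = sin²(Δφ/2)+cos φ₁ cos φ₂ sin²(Δλ/2) = 0.07945;  σ = 2·atan2(√a,√(1−a))
σ = 32.743° → d = Rσ = 6361·0.57148 = 3635 km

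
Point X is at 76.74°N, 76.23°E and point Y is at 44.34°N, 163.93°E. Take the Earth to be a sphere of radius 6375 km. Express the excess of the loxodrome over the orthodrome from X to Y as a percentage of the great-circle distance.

8.0%

Great circle: σ = 0.8136 rad → d_gc = Rσ = 5186.9 km
Rhumb: Δφ = -0.5655, Δλ = +1.5307, Δψ = -1.2870, q = Δφ/Δψ = 0.4394 → d_rh = R√(Δφ²+q²Δλ²) = 5601.7 km
Excess = (5601.7 − 5186.9) / 5186.9 = 414.8 / 5186.9 = 8.00% ≈ 8.0%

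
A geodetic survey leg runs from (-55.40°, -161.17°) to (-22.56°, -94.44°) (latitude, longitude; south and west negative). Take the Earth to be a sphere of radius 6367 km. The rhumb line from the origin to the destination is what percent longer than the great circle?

Great circle: σ = 1.0205 rad → d_gc = Rσ = 6497.3 km
Rhumb: Δφ = +0.5732, Δλ = +1.1647, Δψ = +0.7621, q = Δφ/Δψ = 0.7521 → d_rh = R√(Δφ²+q²Δλ²) = 6664.7 km
Excess = (6664.7 − 6497.3) / 6497.3 = 167.4 / 6497.3 = 2.58% ≈ 2.6%

2.6%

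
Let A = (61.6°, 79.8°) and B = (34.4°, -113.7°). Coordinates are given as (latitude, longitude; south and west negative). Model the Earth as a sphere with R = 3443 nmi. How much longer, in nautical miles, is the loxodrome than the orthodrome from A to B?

1663 nmi

Great circle: cos σ = sin φ₁ sin φ₂ + cos φ₁ cos φ₂ cos Δλ,  σ = 1.4552 rad → d_gc = 5010.1 nmi
Rhumb line: Δψ = -0.7341, q = Δφ/Δψ = 0.6467, d_rh = R√(Δφ²+q²Δλ²) = 6673.4 nmi
Excess = 6673.4 − 5010.1 = 1663.3 ≈ 1663 nmi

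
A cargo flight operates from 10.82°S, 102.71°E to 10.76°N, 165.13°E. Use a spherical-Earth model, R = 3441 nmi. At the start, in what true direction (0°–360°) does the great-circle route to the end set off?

72.8°

θ = atan2( sin Δλ·cos φ₂ ,  cos φ₁ sin φ₂ − sin φ₁ cos φ₂ cos Δλ )
  = atan2(+0.8708, +0.2688) = 72.85°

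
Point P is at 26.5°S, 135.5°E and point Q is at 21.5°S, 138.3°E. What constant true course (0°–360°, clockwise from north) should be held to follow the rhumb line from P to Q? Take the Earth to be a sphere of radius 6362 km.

27.1°

Meridional parts: M(φ₁)=-0.4799, M(φ₂)=-0.3844 → ΔM = +0.0956;  Δλ = +0.0489 rad
tan C = Δλ / ΔM = +0.5114 → C = 27.08°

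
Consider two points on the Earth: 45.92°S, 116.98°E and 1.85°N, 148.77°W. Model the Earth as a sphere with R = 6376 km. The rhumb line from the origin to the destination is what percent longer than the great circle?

2.4%

Great circle: σ = 1.6456 rad → d_gc = Rσ = 10492.2 km
Rhumb: Δφ = +0.8337, Δλ = +1.6450, Δψ = +0.9366, q = Δφ/Δψ = 0.8902 → d_rh = R√(Δφ²+q²Δλ²) = 10744.2 km
Excess = (10744.2 − 10492.2) / 10492.2 = 252.0 / 10492.2 = 2.40% ≈ 2.4%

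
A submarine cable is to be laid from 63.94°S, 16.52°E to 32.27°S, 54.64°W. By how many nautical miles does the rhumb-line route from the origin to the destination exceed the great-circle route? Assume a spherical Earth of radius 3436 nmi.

Great circle: cos σ = sin φ₁ sin φ₂ + cos φ₁ cos φ₂ cos Δλ,  σ = 0.9278 rad → d_gc = 3188.0 nmi
Rhumb line: Δψ = +0.8679, q = Δφ/Δψ = 0.6369, d_rh = R√(Δφ²+q²Δλ²) = 3315.6 nmi
Excess = 3315.6 − 3188.0 = 127.6 ≈ 128 nmi

128 nmi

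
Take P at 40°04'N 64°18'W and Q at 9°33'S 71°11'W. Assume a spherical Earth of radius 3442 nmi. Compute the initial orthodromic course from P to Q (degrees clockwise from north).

θ = atan2( sin Δλ·cos φ₂ ,  cos φ₁ sin φ₂ − sin φ₁ cos φ₂ cos Δλ )
  = atan2(-0.1182, -0.7572) = 188.87°

188.9°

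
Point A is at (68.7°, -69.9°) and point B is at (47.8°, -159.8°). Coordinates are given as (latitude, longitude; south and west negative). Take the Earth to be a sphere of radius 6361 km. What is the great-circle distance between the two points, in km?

cos σ = sin φ₁ sin φ₂ + cos φ₁ cos φ₂ cos Δλ
      = sin(68.70°)sin(47.80°) + cos(68.70°)cos(47.80°)cos(-89.90°) = 0.6906
σ = 46.320° → d = Rσ = 6361·0.80844 = 5142 km

5142 km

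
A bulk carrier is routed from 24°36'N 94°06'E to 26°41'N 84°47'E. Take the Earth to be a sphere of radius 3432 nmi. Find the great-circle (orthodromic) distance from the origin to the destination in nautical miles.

518 nmi

Haversine: a = sin²(Δφ/2)+cos φ₁ cos φ₂ sin²(Δλ/2) = 0.00569;  σ = 2·atan2(√a,√(1−a))
σ = 8.651° → d = Rσ = 3432·0.15099 = 518 nmi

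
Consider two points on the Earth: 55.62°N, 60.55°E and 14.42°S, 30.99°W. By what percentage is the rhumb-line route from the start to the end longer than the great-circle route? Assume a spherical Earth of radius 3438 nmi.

2.3%

Great circle: σ = 1.7928 rad → d_gc = Rσ = 6163.8 nmi
Rhumb: Δφ = -1.2224, Δλ = -1.5977, Δψ = -1.4276, q = Δφ/Δψ = 0.8563 → d_rh = R√(Δφ²+q²Δλ²) = 6307.4 nmi
Excess = (6307.4 − 6163.8) / 6163.8 = 143.6 / 6163.8 = 2.33% ≈ 2.3%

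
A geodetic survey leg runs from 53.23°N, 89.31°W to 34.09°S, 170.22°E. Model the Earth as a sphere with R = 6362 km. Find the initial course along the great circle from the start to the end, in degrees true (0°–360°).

θ = atan2( sin Δλ·cos φ₂ ,  cos φ₁ sin φ₂ − sin φ₁ cos φ₂ cos Δλ )
  = atan2(-0.8144, -0.2150) = 255.21°

255.2°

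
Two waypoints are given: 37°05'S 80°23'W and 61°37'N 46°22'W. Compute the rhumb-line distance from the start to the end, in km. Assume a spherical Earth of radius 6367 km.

Rhumb course C = atan2(Δλ, Δψ) with Δψ = ln[tan(π/4+φ₂/2)/tan(π/4+φ₁/2)] = +2.0726, Δλ = +0.5937 → C = 15.98°
d = R·|Δφ| / |cos C| = 6367·1.72264 / 0.96134 = 11409 km

11409 km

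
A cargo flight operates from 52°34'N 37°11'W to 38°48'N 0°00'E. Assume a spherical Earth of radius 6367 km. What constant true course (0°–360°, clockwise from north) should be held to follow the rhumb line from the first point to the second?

118.1°

Δψ = ln[tan(π/4+φ₂/2)/tan(π/4+φ₁/2)] = -0.3465
Δλ = +0.6490 rad (taken the short way round)
course = atan2(Δλ, Δψ) = 118.10°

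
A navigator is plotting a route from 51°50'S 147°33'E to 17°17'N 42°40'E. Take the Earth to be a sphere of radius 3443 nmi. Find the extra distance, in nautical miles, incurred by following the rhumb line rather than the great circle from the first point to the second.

169 nmi

Great circle: cos σ = sin φ₁ sin φ₂ + cos φ₁ cos φ₂ cos Δλ,  σ = 1.9662 rad → d_gc = 6769.5 nmi
Rhumb line: Δψ = +1.3678, q = Δφ/Δψ = 0.8820, d_rh = R√(Δφ²+q²Δλ²) = 6938.9 nmi
Excess = 6938.9 − 6769.5 = 169.4 ≈ 169 nmi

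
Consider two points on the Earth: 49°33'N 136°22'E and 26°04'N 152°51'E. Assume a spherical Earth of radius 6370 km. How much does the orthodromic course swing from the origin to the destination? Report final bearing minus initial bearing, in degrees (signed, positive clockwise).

Initial bearing θ₁ = atan2(sin Δλ cos φ₂, cos φ₁ sin φ₂ − sin φ₁ cos φ₂ cos Δλ) = 145.47°
Final bearing θ₂ = (initial bearing from the destination back to the start) + 180° = 155.83°
Δθ = θ₂ − θ₁ = +10.4°

+10.4°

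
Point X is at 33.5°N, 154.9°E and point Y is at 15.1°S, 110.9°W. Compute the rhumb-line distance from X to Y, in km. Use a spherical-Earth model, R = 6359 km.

11352 km

Rhumb course C = atan2(Δλ, Δψ) with Δψ = ln[tan(π/4+φ₂/2)/tan(π/4+φ₁/2)] = -0.8878, Δλ = +1.6441 → C = 118.37°
d = R·|Δφ| / |cos C| = 6359·0.84823 / 0.47515 = 11352 km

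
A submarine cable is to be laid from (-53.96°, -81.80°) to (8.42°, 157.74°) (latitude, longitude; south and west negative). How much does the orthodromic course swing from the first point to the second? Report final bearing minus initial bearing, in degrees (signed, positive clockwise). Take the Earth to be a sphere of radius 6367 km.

At departure: θ₁ = atan2(sin Δλ cos φ₂, cos φ₁ sin φ₂ − sin φ₁ cos φ₂ cos Δλ) = 249.47°
At arrival: θ₂ = atan2(sin Δλ cos φ₁, −cos φ₂ sin φ₁ + sin φ₂ cos φ₁ cos Δλ) = 326.15°
Δθ = θ₂ − θ₁ = +76.7°

+76.7°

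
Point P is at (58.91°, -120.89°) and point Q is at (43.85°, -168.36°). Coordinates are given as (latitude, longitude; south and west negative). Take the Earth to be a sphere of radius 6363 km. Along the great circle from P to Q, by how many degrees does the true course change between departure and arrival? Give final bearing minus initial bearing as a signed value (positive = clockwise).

At departure: θ₁ = atan2(sin Δλ cos φ₂, cos φ₁ sin φ₂ − sin φ₁ cos φ₂ cos Δλ) = 263.59°
At arrival: θ₂ = atan2(sin Δλ cos φ₁, −cos φ₂ sin φ₁ + sin φ₂ cos φ₁ cos Δλ) = 225.36°
Δθ = θ₂ − θ₁ = -38.2°

-38.2°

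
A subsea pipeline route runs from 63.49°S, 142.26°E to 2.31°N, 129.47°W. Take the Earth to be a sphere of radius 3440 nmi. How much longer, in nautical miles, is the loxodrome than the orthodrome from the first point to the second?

Great circle: cos σ = sin φ₁ sin φ₂ + cos φ₁ cos φ₂ cos Δλ,  σ = 1.5934 rad → d_gc = 5481.3 nmi
Rhumb line: Δψ = +1.4861, q = Δφ/Δψ = 0.7728, d_rh = R√(Δφ²+q²Δλ²) = 5690.3 nmi
Excess = 5690.3 − 5481.3 = 209.0 ≈ 209 nmi

209 nmi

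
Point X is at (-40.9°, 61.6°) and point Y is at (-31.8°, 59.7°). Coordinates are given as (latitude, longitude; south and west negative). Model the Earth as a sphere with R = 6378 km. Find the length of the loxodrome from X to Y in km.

1027 km

Δψ = ln[tan(π/4+φ₂/2)/tan(π/4+φ₁/2)] = +0.1976;  Δφ = +0.1588 rad,  Δλ = -0.0332 rad
q = Δφ/Δψ = 0.8036
d = R·√(Δφ² + q²Δλ²) = 6378·0.16105 = 1027 km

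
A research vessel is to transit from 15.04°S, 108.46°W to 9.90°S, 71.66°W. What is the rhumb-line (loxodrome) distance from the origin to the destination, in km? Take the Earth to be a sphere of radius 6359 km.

Δψ = ln[tan(π/4+φ₂/2)/tan(π/4+φ₁/2)] = +0.0919;  Δφ = +0.0897 rad,  Δλ = +0.6423 rad
q = Δφ/Δψ = 0.9760
d = R·√(Δφ² + q²Δλ²) = 6359·0.63328 = 4027 km

4027 km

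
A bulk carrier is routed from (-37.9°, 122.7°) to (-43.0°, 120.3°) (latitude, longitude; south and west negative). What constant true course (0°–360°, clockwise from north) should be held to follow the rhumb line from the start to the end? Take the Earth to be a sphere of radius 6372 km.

Meridional parts: M(φ₁)=-0.7158, M(φ₂)=-0.8328 → ΔM = -0.1171;  Δλ = -0.0419 rad
tan C = Δλ / ΔM = +0.3578 → C = 199.69°

199.7°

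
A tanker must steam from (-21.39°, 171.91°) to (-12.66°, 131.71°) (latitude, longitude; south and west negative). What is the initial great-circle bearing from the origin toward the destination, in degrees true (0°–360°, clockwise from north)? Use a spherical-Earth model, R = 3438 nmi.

276.1°

N = sin Δλ·cos φ₂ = -0.6298;  D = cos φ₁ sin φ₂ − sin φ₁ cos φ₂ cos Δλ = +0.0677
initial course = atan2(N, D) = 276.14°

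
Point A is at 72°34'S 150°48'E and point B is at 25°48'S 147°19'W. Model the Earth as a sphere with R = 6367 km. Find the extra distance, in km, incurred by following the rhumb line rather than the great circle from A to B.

197 km

Great circle: cos σ = sin φ₁ sin φ₂ + cos φ₁ cos φ₂ cos Δλ,  σ = 0.9976 rad → d_gc = 6351.5 km
Rhumb line: Δψ = +1.4089, q = Δφ/Δψ = 0.5793, d_rh = R√(Δφ²+q²Δλ²) = 6548.3 km
Excess = 6548.3 − 6351.5 = 196.8 ≈ 197 km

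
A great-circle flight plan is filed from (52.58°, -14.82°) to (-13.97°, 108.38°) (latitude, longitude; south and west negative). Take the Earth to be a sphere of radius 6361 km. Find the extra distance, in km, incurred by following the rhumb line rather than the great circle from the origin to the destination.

Great circle: cos σ = sin φ₁ sin φ₂ + cos φ₁ cos φ₂ cos Δλ,  σ = 2.1114 rad → d_gc = 13430.4 km
Rhumb line: Δψ = -1.3290, q = Δφ/Δψ = 0.8740, d_rh = R√(Δφ²+q²Δλ²) = 14053.1 km
Excess = 14053.1 − 13430.4 = 622.7 ≈ 623 km

623 km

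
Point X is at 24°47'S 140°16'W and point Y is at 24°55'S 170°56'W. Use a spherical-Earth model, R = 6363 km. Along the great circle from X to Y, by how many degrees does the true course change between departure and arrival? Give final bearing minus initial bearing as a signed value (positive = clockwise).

+13.1°

Initial bearing θ₁ = atan2(sin Δλ cos φ₂, cos φ₁ sin φ₂ − sin φ₁ cos φ₂ cos Δλ) = 263.16°
Final bearing θ₂ = (initial bearing from the destination back to the start) + 180° = 276.31°
Δθ = θ₂ − θ₁ = +13.1°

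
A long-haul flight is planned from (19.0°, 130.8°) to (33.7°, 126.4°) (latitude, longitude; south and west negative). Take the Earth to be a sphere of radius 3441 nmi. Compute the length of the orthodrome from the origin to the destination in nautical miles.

Haversine: a = sin²(Δφ/2)+cos φ₁ cos φ₂ sin²(Δλ/2) = 0.01753;  σ = 2·atan2(√a,√(1−a))
σ = 15.215° → d = Rσ = 3441·0.26555 = 914 nmi

914 nmi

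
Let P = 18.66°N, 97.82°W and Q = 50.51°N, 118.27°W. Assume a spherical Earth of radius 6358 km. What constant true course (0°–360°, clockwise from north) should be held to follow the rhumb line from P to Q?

332.8°

Meridional parts: M(φ₁)=+0.3316, M(φ₂)=+1.0246 → ΔM = +0.6930;  Δλ = -0.3569 rad
tan C = Δλ / ΔM = -0.5150 → C = 332.75°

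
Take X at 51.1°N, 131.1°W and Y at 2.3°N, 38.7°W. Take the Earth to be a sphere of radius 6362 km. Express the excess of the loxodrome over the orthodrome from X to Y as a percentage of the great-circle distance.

Great circle: σ = 1.5658 rad → d_gc = Rσ = 9961.9 km
Rhumb: Δφ = -0.8517, Δλ = +1.6127, Δψ = -1.0007, q = Δφ/Δψ = 0.8511 → d_rh = R√(Δφ²+q²Δλ²) = 10276.7 km
Excess = (10276.7 − 9961.9) / 9961.9 = 314.8 / 9961.9 = 3.16% ≈ 3.2%

3.2%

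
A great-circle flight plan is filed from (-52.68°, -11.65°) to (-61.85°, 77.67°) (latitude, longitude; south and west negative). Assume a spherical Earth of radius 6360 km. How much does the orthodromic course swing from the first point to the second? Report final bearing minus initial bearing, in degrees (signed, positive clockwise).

At departure: θ₁ = atan2(sin Δλ cos φ₂, cos φ₁ sin φ₂ − sin φ₁ cos φ₂ cos Δλ) = 138.33°
At arrival: θ₂ = atan2(sin Δλ cos φ₁, −cos φ₂ sin φ₁ + sin φ₂ cos φ₁ cos Δλ) = 58.68°
Δθ = θ₂ − θ₁ = -79.7°

-79.7°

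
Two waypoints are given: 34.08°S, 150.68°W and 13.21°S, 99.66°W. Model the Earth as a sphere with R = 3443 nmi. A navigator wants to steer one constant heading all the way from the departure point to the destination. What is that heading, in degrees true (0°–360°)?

Δψ = ln[tan(π/4+φ₂/2)/tan(π/4+φ₁/2)] = +0.4007
Δλ = +0.8905 rad (taken the short way round)
course = atan2(Δλ, Δψ) = 65.77°

65.8°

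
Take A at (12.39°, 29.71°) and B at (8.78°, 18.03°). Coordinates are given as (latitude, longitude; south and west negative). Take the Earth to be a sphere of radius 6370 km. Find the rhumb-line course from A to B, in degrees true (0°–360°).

252.5°

Meridional parts: M(φ₁)=+0.2180, M(φ₂)=+0.1538 → ΔM = -0.0641;  Δλ = -0.2039 rad
tan C = Δλ / ΔM = +3.1798 → C = 252.54°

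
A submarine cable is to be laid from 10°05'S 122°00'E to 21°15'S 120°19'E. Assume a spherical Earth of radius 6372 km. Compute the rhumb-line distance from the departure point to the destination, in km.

Rhumb course C = atan2(Δλ, Δψ) with Δψ = ln[tan(π/4+φ₂/2)/tan(π/4+φ₁/2)] = -0.2028, Δλ = -0.0294 → C = 188.24°
d = R·|Δφ| / |cos C| = 6372·0.19490 / 0.98967 = 1255 km

1255 km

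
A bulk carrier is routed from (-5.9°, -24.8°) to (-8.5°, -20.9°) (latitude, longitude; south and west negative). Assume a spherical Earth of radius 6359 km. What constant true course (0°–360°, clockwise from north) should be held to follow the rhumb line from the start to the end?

Δψ = ln[tan(π/4+φ₂/2)/tan(π/4+φ₁/2)] = -0.0457
Δλ = +0.0681 rad (taken the short way round)
course = atan2(Δλ, Δψ) = 123.90°

123.9°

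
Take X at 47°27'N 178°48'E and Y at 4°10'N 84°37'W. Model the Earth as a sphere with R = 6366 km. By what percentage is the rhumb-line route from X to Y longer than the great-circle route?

Great circle: σ = 1.5946 rad → d_gc = Rσ = 10151.2 km
Rhumb: Δφ = -0.7554, Δλ = +1.6857, Δψ = -0.8704, q = Δφ/Δψ = 0.8679 → d_rh = R√(Δφ²+q²Δλ²) = 10482.0 km
Excess = (10482.0 − 10151.2) / 10151.2 = 330.8 / 10151.2 = 3.26% ≈ 3.3%

3.3%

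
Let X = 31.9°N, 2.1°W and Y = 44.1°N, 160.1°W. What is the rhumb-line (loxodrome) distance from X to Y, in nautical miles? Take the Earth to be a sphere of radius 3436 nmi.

7471 nmi

Δψ = ln[tan(π/4+φ₂/2)/tan(π/4+φ₁/2)] = +0.2714;  Δφ = +0.2129 rad,  Δλ = -2.7576 rad
q = Δφ/Δψ = 0.7847
d = R·√(Δφ² + q²Δλ²) = 3436·2.17433 = 7471 nmi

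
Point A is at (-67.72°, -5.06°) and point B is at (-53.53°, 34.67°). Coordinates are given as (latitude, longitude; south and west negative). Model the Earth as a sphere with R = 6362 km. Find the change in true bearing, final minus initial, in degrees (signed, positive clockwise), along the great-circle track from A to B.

-35.2°

Initial bearing θ₁ = atan2(sin Δλ cos φ₂, cos φ₁ sin φ₂ − sin φ₁ cos φ₂ cos Δλ) = 72.73°
Final bearing θ₂ = (initial bearing from the destination back to the start) + 180° = 37.52°
Δθ = θ₂ − θ₁ = -35.2°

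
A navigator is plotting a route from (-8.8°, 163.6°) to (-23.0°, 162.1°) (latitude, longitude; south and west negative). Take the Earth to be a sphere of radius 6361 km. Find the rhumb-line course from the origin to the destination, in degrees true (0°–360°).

185.8°

Meridional parts: M(φ₁)=-0.1542, M(φ₂)=-0.4127 → ΔM = -0.2585;  Δλ = -0.0262 rad
tan C = Δλ / ΔM = +0.1013 → C = 185.78°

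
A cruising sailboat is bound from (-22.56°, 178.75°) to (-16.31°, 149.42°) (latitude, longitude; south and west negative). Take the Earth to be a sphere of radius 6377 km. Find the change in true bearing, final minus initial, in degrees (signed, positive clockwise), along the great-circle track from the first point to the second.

Initial bearing θ₁ = atan2(sin Δλ cos φ₂, cos φ₁ sin φ₂ − sin φ₁ cos φ₂ cos Δλ) = 277.47°
Final bearing θ₂ = (initial bearing from the destination back to the start) + 180° = 287.44°
Δθ = θ₂ − θ₁ = +10.0°

+10.0°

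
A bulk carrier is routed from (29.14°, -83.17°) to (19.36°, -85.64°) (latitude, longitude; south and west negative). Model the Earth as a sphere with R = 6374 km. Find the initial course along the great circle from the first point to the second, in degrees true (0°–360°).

193.5°

θ = atan2( sin Δλ·cos φ₂ ,  cos φ₁ sin φ₂ − sin φ₁ cos φ₂ cos Δλ )
  = atan2(-0.0407, -0.1694) = 193.49°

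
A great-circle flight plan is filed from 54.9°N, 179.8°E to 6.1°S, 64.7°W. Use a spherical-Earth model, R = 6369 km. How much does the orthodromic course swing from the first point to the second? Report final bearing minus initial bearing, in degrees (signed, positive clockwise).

+74.5°

Initial bearing θ₁ = atan2(sin Δλ cos φ₂, cos φ₁ sin φ₂ − sin φ₁ cos φ₂ cos Δλ) = 72.14°
Final bearing θ₂ = (initial bearing from the destination back to the start) + 180° = 146.60°
Δθ = θ₂ − θ₁ = +74.5°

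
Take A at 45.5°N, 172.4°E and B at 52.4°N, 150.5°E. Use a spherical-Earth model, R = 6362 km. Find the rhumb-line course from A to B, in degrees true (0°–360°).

295.7°

Δψ = ln[tan(π/4+φ₂/2)/tan(π/4+φ₁/2)] = +0.1838
Δλ = -0.3822 rad (taken the short way round)
course = atan2(Δλ, Δψ) = 295.68°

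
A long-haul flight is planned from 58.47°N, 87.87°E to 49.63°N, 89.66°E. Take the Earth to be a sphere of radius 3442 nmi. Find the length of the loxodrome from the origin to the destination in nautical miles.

535 nmi

Δψ = ln[tan(π/4+φ₂/2)/tan(π/4+φ₁/2)] = -0.2641;  Δφ = -0.1543 rad,  Δλ = +0.0312 rad
q = Δφ/Δψ = 0.5843
d = R·√(Δφ² + q²Δλ²) = 3442·0.15536 = 535 nmi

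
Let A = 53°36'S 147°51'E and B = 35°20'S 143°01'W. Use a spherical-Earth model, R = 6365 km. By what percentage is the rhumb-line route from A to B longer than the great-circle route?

3.3%

Great circle: σ = 0.8790 rad → d_gc = Rσ = 5594.7 km
Rhumb: Δφ = +0.3188, Δλ = +1.2066, Δψ = +0.4524, q = Δφ/Δψ = 0.7047 → d_rh = R√(Δφ²+q²Δλ²) = 5780.1 km
Excess = (5780.1 − 5594.7) / 5594.7 = 185.4 / 5594.7 = 3.31% ≈ 3.3%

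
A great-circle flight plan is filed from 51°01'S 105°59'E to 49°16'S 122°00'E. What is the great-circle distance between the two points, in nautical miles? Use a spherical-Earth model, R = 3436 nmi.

cos σ = sin φ₁ sin φ₂ + cos φ₁ cos φ₂ cos Δλ
      = sin(-51.02°)sin(-49.27°) + cos(-51.02°)cos(-49.27°)cos(16.02°) = 0.9836
σ = 10.391° → d = Rσ = 3436·0.18137 = 623 nmi

623 nmi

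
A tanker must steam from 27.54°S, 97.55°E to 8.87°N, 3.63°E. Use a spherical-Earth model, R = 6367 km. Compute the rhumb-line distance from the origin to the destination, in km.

Rhumb course C = atan2(Δλ, Δψ) with Δψ = ln[tan(π/4+φ₂/2)/tan(π/4+φ₁/2)] = +0.6558, Δλ = -1.6392 → C = 291.80°
d = R·|Δφ| / |cos C| = 6367·0.63547 / 0.37142 = 10893 km

10893 km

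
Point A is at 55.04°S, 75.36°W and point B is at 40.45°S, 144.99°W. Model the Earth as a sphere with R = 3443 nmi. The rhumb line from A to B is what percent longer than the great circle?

Great circle: σ = 0.8183 rad → d_gc = Rσ = 2817.3 nmi
Rhumb: Δφ = +0.2546, Δλ = -1.2153, Δψ = +0.3823, q = Δφ/Δψ = 0.6662 → d_rh = R√(Δφ²+q²Δλ²) = 2922.0 nmi
Excess = (2922.0 − 2817.3) / 2817.3 = 104.7 / 2817.3 = 3.72% ≈ 3.7%

3.7%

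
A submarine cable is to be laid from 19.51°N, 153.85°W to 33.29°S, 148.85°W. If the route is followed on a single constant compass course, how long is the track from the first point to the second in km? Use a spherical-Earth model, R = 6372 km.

Rhumb course C = atan2(Δλ, Δψ) with Δψ = ln[tan(π/4+φ₂/2)/tan(π/4+φ₁/2)] = -0.9641, Δλ = +0.0873 → C = 174.83°
d = R·|Δφ| / |cos C| = 6372·0.92153 / 0.99593 = 5896 km

5896 km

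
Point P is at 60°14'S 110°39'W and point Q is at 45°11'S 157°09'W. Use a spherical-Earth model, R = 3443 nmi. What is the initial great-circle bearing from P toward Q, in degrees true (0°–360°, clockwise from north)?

θ = atan2( sin Δλ·cos φ₂ ,  cos φ₁ sin φ₂ − sin φ₁ cos φ₂ cos Δλ )
  = atan2(-0.5113, +0.0690) = 277.68°

277.7°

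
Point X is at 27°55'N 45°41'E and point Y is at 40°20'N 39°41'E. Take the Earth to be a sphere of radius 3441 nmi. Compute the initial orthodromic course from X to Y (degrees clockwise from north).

N = sin Δλ·cos φ₂ = -0.0797;  D = cos φ₁ sin φ₂ − sin φ₁ cos φ₂ cos Δλ = +0.2170
initial course = atan2(N, D) = 339.83°

339.8°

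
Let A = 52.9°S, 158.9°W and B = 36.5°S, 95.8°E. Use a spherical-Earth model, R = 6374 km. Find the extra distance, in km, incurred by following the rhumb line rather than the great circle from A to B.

Great circle: cos σ = sin φ₁ sin φ₂ + cos φ₁ cos φ₂ cos Δλ,  σ = 1.2170 rad → d_gc = 7757.1 km
Rhumb line: Δψ = +0.4068, q = Δφ/Δψ = 0.7036, d_rh = R√(Δφ²+q²Δλ²) = 8441.2 km
Excess = 8441.2 − 7757.1 = 684.1 ≈ 684 km

684 km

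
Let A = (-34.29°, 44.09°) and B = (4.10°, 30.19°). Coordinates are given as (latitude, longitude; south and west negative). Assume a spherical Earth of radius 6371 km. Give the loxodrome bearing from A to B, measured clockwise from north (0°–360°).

341.1°

Meridional parts: M(φ₁)=-0.6378, M(φ₂)=+0.0716 → ΔM = +0.7094;  Δλ = -0.2426 rad
tan C = Δλ / ΔM = -0.3420 → C = 341.12°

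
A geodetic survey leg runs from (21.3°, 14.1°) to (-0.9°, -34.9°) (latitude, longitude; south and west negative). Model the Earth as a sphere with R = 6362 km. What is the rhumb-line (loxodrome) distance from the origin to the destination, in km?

5862 km

Rhumb course C = atan2(Δλ, Δψ) with Δψ = ln[tan(π/4+φ₂/2)/tan(π/4+φ₁/2)] = -0.3963, Δλ = -0.8552 → C = 245.14°
d = R·|Δφ| / |cos C| = 6362·0.38746 / 0.42048 = 5862 km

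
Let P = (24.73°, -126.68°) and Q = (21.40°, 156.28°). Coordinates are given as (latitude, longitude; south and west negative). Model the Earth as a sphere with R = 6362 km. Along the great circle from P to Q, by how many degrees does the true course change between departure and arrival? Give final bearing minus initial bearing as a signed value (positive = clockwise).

At departure: θ₁ = atan2(sin Δλ cos φ₂, cos φ₁ sin φ₂ − sin φ₁ cos φ₂ cos Δλ) = 285.06°
At arrival: θ₂ = atan2(sin Δλ cos φ₁, −cos φ₂ sin φ₁ + sin φ₂ cos φ₁ cos Δλ) = 250.40°
Δθ = θ₂ − θ₁ = -34.7°

-34.7°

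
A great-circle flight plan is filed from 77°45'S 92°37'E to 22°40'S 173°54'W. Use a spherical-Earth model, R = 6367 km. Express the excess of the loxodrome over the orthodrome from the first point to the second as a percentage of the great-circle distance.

7.7%

Great circle: σ = 1.1975 rad → d_gc = Rσ = 7624.4 km
Rhumb: Δφ = +0.9614, Δλ = +1.6316, Δψ = +1.8257, q = Δφ/Δψ = 0.5266 → d_rh = R√(Δφ²+q²Δλ²) = 8209.4 km
Excess = (8209.4 − 7624.4) / 7624.4 = 585.0 / 7624.4 = 7.67% ≈ 7.7%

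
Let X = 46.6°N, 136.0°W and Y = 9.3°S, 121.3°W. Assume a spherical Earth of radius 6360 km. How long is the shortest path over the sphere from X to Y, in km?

Haversine: a = sin²(Δφ/2)+cos φ₁ cos φ₂ sin²(Δλ/2) = 0.23078;  σ = 2·atan2(√a,√(1−a))
σ = 57.422° → d = Rσ = 6360·1.00221 = 6374 km

6374 km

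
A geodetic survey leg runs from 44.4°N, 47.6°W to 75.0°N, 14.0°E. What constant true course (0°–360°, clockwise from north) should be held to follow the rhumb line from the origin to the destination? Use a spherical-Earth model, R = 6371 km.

Meridional parts: M(φ₁)=+0.8666, M(φ₂)=+2.0276 → ΔM = +1.1609;  Δλ = +1.0751 rad
tan C = Δλ / ΔM = +0.9261 → C = 42.80°

42.8°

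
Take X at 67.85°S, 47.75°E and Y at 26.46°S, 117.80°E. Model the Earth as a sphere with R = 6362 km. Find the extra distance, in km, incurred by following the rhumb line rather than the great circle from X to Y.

247 km

Great circle: cos σ = sin φ₁ sin φ₂ + cos φ₁ cos φ₂ cos Δλ,  σ = 1.0147 rad → d_gc = 6455.65 km
Rhumb line: Δψ = +1.1518, q = Δφ/Δψ = 0.6272, d_rh = R√(Δφ²+q²Δλ²) = 6702.24 km
Excess = 6702.24 − 6455.65 = 246.59 ≈ 247 km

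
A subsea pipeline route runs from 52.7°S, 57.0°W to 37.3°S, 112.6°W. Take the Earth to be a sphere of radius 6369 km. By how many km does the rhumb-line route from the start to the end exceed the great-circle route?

96 km

Great circle: cos σ = sin φ₁ sin φ₂ + cos φ₁ cos φ₂ cos Δλ,  σ = 0.7161 rad → d_gc = 4560.7 km
Rhumb line: Δψ = +0.3836, q = Δφ/Δψ = 0.7007, d_rh = R√(Δφ²+q²Δλ²) = 4656.6 km
Excess = 4656.6 − 4560.7 = 95.9 ≈ 96 km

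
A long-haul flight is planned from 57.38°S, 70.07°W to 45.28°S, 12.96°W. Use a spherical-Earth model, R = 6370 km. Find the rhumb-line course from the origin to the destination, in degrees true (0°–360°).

Δψ = ln[tan(π/4+φ₂/2)/tan(π/4+φ₁/2)] = +0.3406
Δλ = +0.9968 rad (taken the short way round)
course = atan2(Δλ, Δψ) = 71.13°

71.1°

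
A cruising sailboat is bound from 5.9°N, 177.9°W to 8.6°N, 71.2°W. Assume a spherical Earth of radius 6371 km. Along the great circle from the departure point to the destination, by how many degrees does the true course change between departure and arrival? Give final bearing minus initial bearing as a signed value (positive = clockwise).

Initial bearing θ₁ = atan2(sin Δλ cos φ₂, cos φ₁ sin φ₂ − sin φ₁ cos φ₂ cos Δλ) = 79.36°
Final bearing θ₂ = (initial bearing from the destination back to the start) + 180° = 98.62°
Δθ = θ₂ − θ₁ = +19.3°

+19.3°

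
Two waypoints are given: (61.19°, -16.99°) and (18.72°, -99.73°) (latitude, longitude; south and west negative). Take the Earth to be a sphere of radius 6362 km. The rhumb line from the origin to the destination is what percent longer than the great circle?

Great circle: σ = 1.2251 rad → d_gc = Rσ = 7793.8 km
Rhumb: Δφ = -0.7412, Δλ = -1.4441, Δψ = -1.0266, q = Δφ/Δψ = 0.7221 → d_rh = R√(Δφ²+q²Δλ²) = 8139.1 km
Excess = (8139.1 − 7793.8) / 7793.8 = 345.3 / 7793.8 = 4.43% ≈ 4.4%

4.4%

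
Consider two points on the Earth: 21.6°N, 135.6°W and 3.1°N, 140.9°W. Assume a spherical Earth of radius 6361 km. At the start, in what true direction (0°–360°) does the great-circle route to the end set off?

196.3°

N = sin Δλ·cos φ₂ = -0.0922;  D = cos φ₁ sin φ₂ − sin φ₁ cos φ₂ cos Δλ = -0.3157
initial course = atan2(N, D) = 196.28°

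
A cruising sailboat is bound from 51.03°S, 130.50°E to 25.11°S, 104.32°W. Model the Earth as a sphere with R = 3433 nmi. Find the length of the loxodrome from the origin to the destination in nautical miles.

Rhumb course C = atan2(Δλ, Δψ) with Δψ = ln[tan(π/4+φ₂/2)/tan(π/4+φ₁/2)] = +0.5860, Δλ = +2.1848 → C = 74.99°
d = R·|Δφ| / |cos C| = 3433·0.45239 / 0.25904 = 5995 nmi

5995 nmi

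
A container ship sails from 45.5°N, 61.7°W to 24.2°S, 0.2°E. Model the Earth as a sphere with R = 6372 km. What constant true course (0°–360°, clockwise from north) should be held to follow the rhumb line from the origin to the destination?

Δψ = ln[tan(π/4+φ₂/2)/tan(π/4+φ₁/2)] = -1.3293
Δλ = +1.0804 rad (taken the short way round)
course = atan2(Δλ, Δψ) = 140.90°

140.9°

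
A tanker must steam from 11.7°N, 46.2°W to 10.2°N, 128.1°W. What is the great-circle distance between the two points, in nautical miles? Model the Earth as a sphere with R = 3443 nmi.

cos σ = sin φ₁ sin φ₂ + cos φ₁ cos φ₂ cos Δλ
      = sin(11.70°)sin(10.20°) + cos(11.70°)cos(10.20°)cos(-81.90°) = 0.1717
σ = 80.113° → d = Rσ = 3443·1.39824 = 4814 nmi

4814 nmi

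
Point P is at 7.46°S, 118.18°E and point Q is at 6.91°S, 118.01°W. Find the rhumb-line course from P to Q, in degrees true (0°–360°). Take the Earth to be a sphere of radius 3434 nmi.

Δψ = ln[tan(π/4+φ₂/2)/tan(π/4+φ₁/2)] = +0.0097
Δλ = +2.1609 rad (taken the short way round)
course = atan2(Δλ, Δψ) = 89.74°

89.7°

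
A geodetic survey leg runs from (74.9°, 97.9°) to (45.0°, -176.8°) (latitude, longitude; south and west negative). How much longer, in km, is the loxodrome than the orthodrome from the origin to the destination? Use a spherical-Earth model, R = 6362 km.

382 km

Great circle: cos σ = sin φ₁ sin φ₂ + cos φ₁ cos φ₂ cos Δλ,  σ = 0.7985 rad → d_gc = 5080.0 km
Rhumb line: Δψ = -1.1395, q = Δφ/Δψ = 0.4580, d_rh = R√(Δφ²+q²Δλ²) = 5462.4 km
Excess = 5462.4 − 5080.0 = 382.4 ≈ 382 km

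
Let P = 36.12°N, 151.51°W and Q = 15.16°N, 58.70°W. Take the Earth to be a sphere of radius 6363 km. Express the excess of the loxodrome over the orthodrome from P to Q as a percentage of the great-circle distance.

2.7%

Great circle: σ = 1.4546 rad → d_gc = Rσ = 9255.6 km
Rhumb: Δφ = -0.3658, Δλ = +1.6198, Δψ = -0.4091, q = Δφ/Δψ = 0.8941 → d_rh = R√(Δφ²+q²Δλ²) = 9505.4 km
Excess = (9505.4 − 9255.6) / 9255.6 = 249.8 / 9255.6 = 2.70% ≈ 2.7%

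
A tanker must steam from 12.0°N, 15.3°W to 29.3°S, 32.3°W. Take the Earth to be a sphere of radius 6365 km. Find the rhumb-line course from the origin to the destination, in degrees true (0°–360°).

Meridional parts: M(φ₁)=+0.2110, M(φ₂)=-0.5352 → ΔM = -0.7462;  Δλ = -0.2967 rad
tan C = Δλ / ΔM = +0.3976 → C = 201.68°

201.7°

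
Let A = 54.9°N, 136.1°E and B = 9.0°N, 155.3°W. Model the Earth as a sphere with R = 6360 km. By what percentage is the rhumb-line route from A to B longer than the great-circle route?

2.1%

Great circle: σ = 1.2290 rad → d_gc = Rσ = 7816.2 km
Rhumb: Δφ = -0.8011, Δλ = +1.1973, Δψ = -0.9935, q = Δφ/Δψ = 0.8064 → d_rh = R√(Δφ²+q²Δλ²) = 7979.0 km
Excess = (7979.0 − 7816.2) / 7816.2 = 162.8 / 7816.2 = 2.08% ≈ 2.1%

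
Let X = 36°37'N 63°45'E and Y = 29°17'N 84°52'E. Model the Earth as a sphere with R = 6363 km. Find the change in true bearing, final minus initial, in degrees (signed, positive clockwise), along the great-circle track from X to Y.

Initial bearing θ₁ = atan2(sin Δλ cos φ₂, cos φ₁ sin φ₂ − sin φ₁ cos φ₂ cos Δλ) = 106.44°
Final bearing θ₂ = (initial bearing from the destination back to the start) + 180° = 118.04°
Δθ = θ₂ − θ₁ = +11.6°

+11.6°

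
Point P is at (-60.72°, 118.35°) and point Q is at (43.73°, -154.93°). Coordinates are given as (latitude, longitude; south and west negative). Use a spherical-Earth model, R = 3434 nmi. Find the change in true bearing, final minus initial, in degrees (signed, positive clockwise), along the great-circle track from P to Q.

-25.7°

At departure: θ₁ = atan2(sin Δλ cos φ₂, cos φ₁ sin φ₂ − sin φ₁ cos φ₂ cos Δλ) = 62.59°
At arrival: θ₂ = atan2(sin Δλ cos φ₁, −cos φ₂ sin φ₁ + sin φ₂ cos φ₁ cos Δλ) = 36.93°
Δθ = θ₂ − θ₁ = -25.7°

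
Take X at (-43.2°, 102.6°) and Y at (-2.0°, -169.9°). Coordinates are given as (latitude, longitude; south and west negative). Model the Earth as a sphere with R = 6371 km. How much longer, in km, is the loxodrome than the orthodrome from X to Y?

194 km

Great circle: cos σ = sin φ₁ sin φ₂ + cos φ₁ cos φ₂ cos Δλ,  σ = 1.5151 rad → d_gc = 9652.7 km
Rhumb line: Δψ = +0.8027, q = Δφ/Δψ = 0.8958, d_rh = R√(Δφ²+q²Δλ²) = 9846.5 km
Excess = 9846.5 − 9652.7 = 193.8 ≈ 194 km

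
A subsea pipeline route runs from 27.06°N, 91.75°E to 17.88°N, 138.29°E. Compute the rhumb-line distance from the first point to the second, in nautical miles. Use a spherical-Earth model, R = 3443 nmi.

Δψ = ln[tan(π/4+φ₂/2)/tan(π/4+φ₁/2)] = -0.1736;  Δφ = -0.1602 rad,  Δλ = +0.8123 rad
q = Δφ/Δψ = 0.9228
d = R·√(Δφ² + q²Δλ²) = 3443·0.76646 = 2639 nmi

2639 nmi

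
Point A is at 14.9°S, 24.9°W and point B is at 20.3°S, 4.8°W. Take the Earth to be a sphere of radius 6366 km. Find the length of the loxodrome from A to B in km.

2211 km

Rhumb course C = atan2(Δλ, Δψ) with Δψ = ln[tan(π/4+φ₂/2)/tan(π/4+φ₁/2)] = -0.0989, Δλ = +0.3508 → C = 105.75°
d = R·|Δφ| / |cos C| = 6366·0.09425 / 0.27139 = 2211 km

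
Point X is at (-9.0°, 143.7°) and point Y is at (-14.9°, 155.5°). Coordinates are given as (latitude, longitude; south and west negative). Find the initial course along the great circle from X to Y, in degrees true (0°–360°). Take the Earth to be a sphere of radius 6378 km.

θ = atan2( sin Δλ·cos φ₂ ,  cos φ₁ sin φ₂ − sin φ₁ cos φ₂ cos Δλ )
  = atan2(+0.1976, -0.1060) = 118.21°

118.2°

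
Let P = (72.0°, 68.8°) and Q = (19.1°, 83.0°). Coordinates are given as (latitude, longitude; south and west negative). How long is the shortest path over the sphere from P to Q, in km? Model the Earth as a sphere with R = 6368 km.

Haversine: a = sin²(Δφ/2)+cos φ₁ cos φ₂ sin²(Δλ/2) = 0.20286;  σ = 2·atan2(√a,√(1−a))
σ = 53.538° → d = Rσ = 6368·0.93442 = 5950 km

5950 km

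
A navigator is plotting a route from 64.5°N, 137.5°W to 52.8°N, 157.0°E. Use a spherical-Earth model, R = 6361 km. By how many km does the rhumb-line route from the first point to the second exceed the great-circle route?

Great circle: cos σ = sin φ₁ sin φ₂ + cos φ₁ cos φ₂ cos Δλ,  σ = 0.5973 rad → d_gc = 3799.2 km
Rhumb line: Δψ = -0.3969, q = Δφ/Δψ = 0.5144, d_rh = R√(Δφ²+q²Δλ²) = 3960.0 km
Excess = 3960.0 − 3799.2 = 160.8 ≈ 161 km

161 km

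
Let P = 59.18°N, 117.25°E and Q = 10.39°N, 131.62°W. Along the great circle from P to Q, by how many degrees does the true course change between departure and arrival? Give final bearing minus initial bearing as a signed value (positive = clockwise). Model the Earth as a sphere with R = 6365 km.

+84.8°

At departure: θ₁ = atan2(sin Δλ cos φ₂, cos φ₁ sin φ₂ − sin φ₁ cos φ₂ cos Δλ) = 66.61°
At arrival: θ₂ = atan2(sin Δλ cos φ₁, −cos φ₂ sin φ₁ + sin φ₂ cos φ₁ cos Δλ) = 151.44°
Δθ = θ₂ − θ₁ = +84.8°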